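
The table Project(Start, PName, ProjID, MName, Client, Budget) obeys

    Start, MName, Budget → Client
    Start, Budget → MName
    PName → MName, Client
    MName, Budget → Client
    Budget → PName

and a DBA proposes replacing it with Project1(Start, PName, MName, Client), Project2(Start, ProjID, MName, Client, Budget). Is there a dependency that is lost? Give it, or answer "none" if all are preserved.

Check Budget → PName: no single fragment contains all of {PName, Budget}, and the restricted closure of {Budget} across the fragments never reaches {PName}.
Start, MName, Budget → Client is preserved.
Start, Budget → MName is preserved.
PName → MName, Client is preserved.
MName, Budget → Client is preserved.

Budget → PName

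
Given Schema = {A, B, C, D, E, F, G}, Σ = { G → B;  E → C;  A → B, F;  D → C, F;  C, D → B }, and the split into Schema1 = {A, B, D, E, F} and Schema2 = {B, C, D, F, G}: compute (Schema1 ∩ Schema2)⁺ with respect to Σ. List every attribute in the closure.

B, C, D, F

Schema1 ∩ Schema2 = {B, D, F}.
D → C, F applies, adding C
Closure: {B, C, D, F}.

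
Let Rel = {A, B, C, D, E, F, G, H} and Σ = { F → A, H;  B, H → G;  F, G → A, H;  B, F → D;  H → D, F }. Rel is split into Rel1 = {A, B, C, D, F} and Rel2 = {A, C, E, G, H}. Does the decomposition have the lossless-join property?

No

Common attributes: Rel1 ∩ Rel2 = {A, C}.
No dependency enlarges {A, C}, so (A, C)⁺ = {A, C}.
The closure contains neither all of Rel1 = {A, B, C, D, F} nor all of Rel2 = {A, C, E, G, H}, so the common attributes are not a superkey of either fragment. The join is lossy.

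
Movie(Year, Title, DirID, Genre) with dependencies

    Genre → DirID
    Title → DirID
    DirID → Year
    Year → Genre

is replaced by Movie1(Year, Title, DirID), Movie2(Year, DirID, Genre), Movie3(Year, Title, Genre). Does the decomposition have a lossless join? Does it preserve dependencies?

Lossless test (chase): Rows 2 and 3 agree on Genre; apply Genre→DirID and equate their DirID entries. Rows 1 and 2 agree on Year; apply Year→Genre and equate their Genre entries. Row 1 is now all distinguished symbols — the join is lossless.
Dependency preservation: every FD's attributes lie within a single fragment, so each can be enforced locally — preserved.

lossless and dependency-preserving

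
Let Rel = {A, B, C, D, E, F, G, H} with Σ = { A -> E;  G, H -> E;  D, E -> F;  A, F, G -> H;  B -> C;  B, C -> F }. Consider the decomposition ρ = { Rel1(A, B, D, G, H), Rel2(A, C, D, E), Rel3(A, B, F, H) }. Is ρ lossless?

No

Chase test. Columns are A, B, C, D, E, F, G, H; row i has aⱼ where attribute j ∈ Reli, else bᵢⱼ.
Initial tableau (one row per fragment):
  row 1: a1 a2 b13 a4 b15 b16 a7 a8
  row 2: a1 b22 a3 a4 a5 b26 b27 b28
  row 3: a1 a2 b33 b34 b35 a6 b37 a8
Rows 1 and 2 agree on A; apply A→E and equate their E entries.
Rows 1 and 3 agree on A; apply A→E and equate their E entries.
Rows 1 and 2 agree on D, E; apply D, E→F and equate their F entries.
Rows 1 and 3 agree on B; apply B→C and equate their C entries.
Rows 1 and 3 agree on B, C; apply B, C→F and equate their F entries.
No row becomes fully distinguished — the join is lossy.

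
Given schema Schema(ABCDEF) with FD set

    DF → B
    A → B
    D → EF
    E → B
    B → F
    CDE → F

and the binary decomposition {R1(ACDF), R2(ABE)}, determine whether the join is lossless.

No

Common attributes: R1 ∩ R2 = {A}.
Closure of {A}: A → B applies, adding B; B → F applies, adding F. So (A)⁺ = {ABF}.
The closure contains neither all of R1 = {ACDF} nor all of R2 = {ABE}, so the common attributes are not a superkey of either fragment. The join is lossy.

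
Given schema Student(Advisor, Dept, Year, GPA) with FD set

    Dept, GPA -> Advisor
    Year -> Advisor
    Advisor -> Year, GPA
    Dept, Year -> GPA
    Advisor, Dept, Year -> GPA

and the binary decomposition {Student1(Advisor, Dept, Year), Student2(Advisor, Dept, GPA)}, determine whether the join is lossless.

Yes

Common attributes: Student1 ∩ Student2 = {Advisor, Dept}.
Closure of {Advisor, Dept}: Advisor → Year, GPA applies, adding Year, GPA. So (Advisor, Dept)⁺ = {Advisor, Dept, Year, GPA}.
This closure contains every attribute of Student1, so Student1 ∩ Student2 → Student1. The join is lossless.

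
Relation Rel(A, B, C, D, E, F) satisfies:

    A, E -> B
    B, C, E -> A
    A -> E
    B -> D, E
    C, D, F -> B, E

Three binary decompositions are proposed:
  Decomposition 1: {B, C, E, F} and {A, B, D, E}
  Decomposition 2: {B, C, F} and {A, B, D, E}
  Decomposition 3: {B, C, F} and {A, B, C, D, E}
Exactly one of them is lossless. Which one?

Decomposition 1: common = {B, E}, closure = {B, D, E} → lossy.
Decomposition 2: common = {B}, closure = {B, D, E} → lossy.
Decomposition 3: common = {B, C}, closure = {A, B, C, D, E} → lossless.

Decomposition 3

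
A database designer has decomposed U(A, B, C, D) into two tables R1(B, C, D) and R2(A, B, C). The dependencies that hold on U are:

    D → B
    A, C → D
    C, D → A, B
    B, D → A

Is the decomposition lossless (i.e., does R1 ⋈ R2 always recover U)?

No

Common attributes: R1 ∩ R2 = {B, C}.
No dependency enlarges {B, C}, so (B, C)⁺ = {B, C}.
The closure contains neither all of R1 = {B, C, D} nor all of R2 = {A, B, C}, so the common attributes are not a superkey of either fragment. The join is lossy.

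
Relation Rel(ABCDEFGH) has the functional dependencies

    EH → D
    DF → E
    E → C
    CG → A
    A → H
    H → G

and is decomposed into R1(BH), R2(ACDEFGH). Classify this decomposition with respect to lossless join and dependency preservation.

lossy but dependency-preserving

Lossless test: (H)⁺ = {GH}, which is a superkey of neither fragment — lossy.
Dependency preservation: every FD's attributes lie within a single fragment, so each can be enforced locally — preserved.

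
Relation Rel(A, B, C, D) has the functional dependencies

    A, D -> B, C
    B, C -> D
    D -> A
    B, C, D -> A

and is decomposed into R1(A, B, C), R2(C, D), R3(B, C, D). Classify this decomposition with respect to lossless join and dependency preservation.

Lossless test (chase): Rows 1 and 3 agree on B, C; apply B, C→D and equate their D entries. Rows 1 and 2 agree on D; apply D→A and equate their A entries. Rows 1 and 3 agree on D; apply D→A and equate their A entries. Rows 1 and 2 agree on A, D; apply A, D→B, C and equate their B, C entries. Row 1 is now all distinguished symbols — the join is lossless.
Dependency preservation: A, D → B, C; D → A; B, C, D → A are not contained in any single fragment, but the restricted closure of each left-hand side across the fragments still reaches the right-hand side; the remaining FDs each lie inside some fragment. All dependencies are preserved.

lossless and dependency-preserving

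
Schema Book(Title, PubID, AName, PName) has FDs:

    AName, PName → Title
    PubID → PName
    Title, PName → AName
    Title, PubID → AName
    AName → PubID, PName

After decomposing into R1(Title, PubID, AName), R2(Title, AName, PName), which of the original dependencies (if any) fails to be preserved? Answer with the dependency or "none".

PubID → PName

Check PubID → PName: no single fragment contains all of {PubID, PName}, and the restricted closure of {PubID} across the fragments never reaches {PName}.
AName, PName → Title is preserved.
Title, PName → AName is preserved.
Title, PubID → AName is preserved.
AName → PubID, PName is preserved.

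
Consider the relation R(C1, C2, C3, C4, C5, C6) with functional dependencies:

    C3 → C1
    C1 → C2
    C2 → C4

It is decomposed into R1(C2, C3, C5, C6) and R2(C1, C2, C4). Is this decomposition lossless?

No

Common attributes: R1 ∩ R2 = {C2}.
Closure of {C2}: C2 → C4 applies, adding C4. So (C2)⁺ = {C2, C4}.
The closure contains neither all of R1 = {C2, C3, C5, C6} nor all of R2 = {C1, C2, C4}, so the common attributes are not a superkey of either fragment. The join is lossy.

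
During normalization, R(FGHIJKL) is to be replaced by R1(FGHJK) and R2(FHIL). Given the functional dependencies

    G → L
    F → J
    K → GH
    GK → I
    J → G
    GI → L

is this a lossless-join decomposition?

Common attributes: R1 ∩ R2 = {FH}.
Closure of {FH}: F → J applies, adding J; J → G applies, adding G; G → L applies, adding L. So (FH)⁺ = {FGHJL}.
The closure contains neither all of R1 = {FGHJK} nor all of R2 = {FHIL}, so the common attributes are not a superkey of either fragment. The join is lossy.

No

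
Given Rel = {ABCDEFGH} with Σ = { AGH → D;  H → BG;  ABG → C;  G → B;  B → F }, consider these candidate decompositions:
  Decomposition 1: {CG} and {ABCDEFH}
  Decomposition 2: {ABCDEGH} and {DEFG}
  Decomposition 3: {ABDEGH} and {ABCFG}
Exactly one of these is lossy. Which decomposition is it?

Decomposition 1

Decomposition 1: common = {C}, closure = {C} → lossy.
Decomposition 2: common = {DEG}, closure = {BDEFG} → lossless.
Decomposition 3: common = {ABG}, closure = {ABCFG} → lossless.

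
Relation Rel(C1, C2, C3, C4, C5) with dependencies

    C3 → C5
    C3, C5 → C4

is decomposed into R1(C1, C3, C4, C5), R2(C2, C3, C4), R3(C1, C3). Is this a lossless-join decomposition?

No

Chase test. Columns are C1, C2, C3, C4, C5; row i has aⱼ where attribute j ∈ Ri, else bᵢⱼ.
Initial tableau (one row per fragment):
  row 1: a1 b12 a3 a4 a5
  row 2: b21 a2 a3 a4 b25
  row 3: a1 b32 a3 b34 b35
Rows 1 and 2 agree on C3; apply C3→C5 and equate their C5 entries.
Rows 1 and 3 agree on C3; apply C3→C5 and equate their C5 entries.
Rows 1 and 3 agree on C3, C5; apply C3, C5→C4 and equate their C4 entries.
No row becomes fully distinguished — the join is lossy.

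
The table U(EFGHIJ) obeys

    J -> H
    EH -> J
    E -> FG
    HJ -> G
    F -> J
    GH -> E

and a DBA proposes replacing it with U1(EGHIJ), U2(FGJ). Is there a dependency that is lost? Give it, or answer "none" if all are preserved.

J → H lies within U1.
EH → J lies within U1.
E → FG: restricted closure across fragments reaches FG.
HJ → G lies within U1.
F → J lies within U2.
GH → E lies within U1.
Every dependency is enforceable on the fragments, so the decomposition is dependency-preserving.

none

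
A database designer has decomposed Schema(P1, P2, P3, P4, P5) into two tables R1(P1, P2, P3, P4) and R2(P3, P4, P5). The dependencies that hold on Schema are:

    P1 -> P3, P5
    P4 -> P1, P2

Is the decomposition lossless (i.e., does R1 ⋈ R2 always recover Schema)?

Yes

Common attributes: R1 ∩ R2 = {P3, P4}.
Closure of {P3, P4}: P4 → P1, P2 applies, adding P1, P2; P1 → P3, P5 applies, adding P5. So (P3, P4)⁺ = {P1, P2, P3, P4, P5}.
This closure contains every attribute of R1, so R1 ∩ R2 → R1. The join is lossless.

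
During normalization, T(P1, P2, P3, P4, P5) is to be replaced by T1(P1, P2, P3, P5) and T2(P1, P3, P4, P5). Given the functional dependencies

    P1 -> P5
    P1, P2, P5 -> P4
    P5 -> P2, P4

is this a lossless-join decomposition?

Yes

Common attributes: T1 ∩ T2 = {P1, P3, P5}.
Closure of {P1, P3, P5}: P5 → P2, P4 applies, adding P2, P4. So (P1, P3, P5)⁺ = {P1, P2, P3, P4, P5}.
This closure contains every attribute of T1, so T1 ∩ T2 → T1. The join is lossless.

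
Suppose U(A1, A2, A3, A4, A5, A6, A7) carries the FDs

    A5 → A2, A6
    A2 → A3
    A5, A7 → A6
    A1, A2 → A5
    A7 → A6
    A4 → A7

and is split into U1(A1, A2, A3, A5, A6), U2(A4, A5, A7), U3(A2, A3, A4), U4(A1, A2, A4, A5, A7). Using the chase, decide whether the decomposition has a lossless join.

Yes

Chase test. Columns are A1, A2, A3, A4, A5, A6, A7; row i has aⱼ where attribute j ∈ Ui, else bᵢⱼ.
Initial tableau (one row per fragment):
  row 1: a1 a2 a3 b14 a5 a6 b17
  row 2: b21 b22 b23 a4 a5 b26 a7
  row 3: b31 a2 a3 a4 b35 b36 b37
  row 4: a1 a2 b43 a4 a5 b46 a7
Rows 1 and 2 agree on A5; apply A5→A2, A6 and equate their A2, A6 entries.
Rows 1 and 4 agree on A5; apply A5→A2, A6 and equate their A2, A6 entries.
Rows 1 and 2 agree on A2; apply A2→A3 and equate their A3 entries.
Rows 1 and 4 agree on A2; apply A2→A3 and equate their A3 entries.
Rows 2 and 3 agree on A4; apply A4→A7 and equate their A7 entries.
Rows 2 and 3 agree on A7; apply A7→A6 and equate their A6 entries.
Row 4 is now all distinguished symbols — the join is lossless.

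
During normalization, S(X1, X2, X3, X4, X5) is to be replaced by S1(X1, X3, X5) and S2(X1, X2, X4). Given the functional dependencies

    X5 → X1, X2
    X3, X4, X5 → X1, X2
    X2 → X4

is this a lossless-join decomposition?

No

Common attributes: S1 ∩ S2 = {X1}.
No dependency enlarges {X1}, so (X1)⁺ = {X1}.
The closure contains neither all of S1 = {X1, X3, X5} nor all of S2 = {X1, X2, X4}, so the common attributes are not a superkey of either fragment. The join is lossy.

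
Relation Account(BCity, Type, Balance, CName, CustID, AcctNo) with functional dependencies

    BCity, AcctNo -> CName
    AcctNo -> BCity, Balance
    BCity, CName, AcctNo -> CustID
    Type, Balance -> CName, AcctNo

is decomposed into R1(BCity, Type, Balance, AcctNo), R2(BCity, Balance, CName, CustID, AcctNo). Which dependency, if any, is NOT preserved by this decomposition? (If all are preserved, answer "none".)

none

BCity, AcctNo → CName lies within R2.
AcctNo → BCity, Balance lies within R1.
BCity, CName, AcctNo → CustID lies within R2.
Type, Balance → CName, AcctNo: restricted closure across fragments reaches CName, AcctNo.
Every dependency is enforceable on the fragments, so the decomposition is dependency-preserving.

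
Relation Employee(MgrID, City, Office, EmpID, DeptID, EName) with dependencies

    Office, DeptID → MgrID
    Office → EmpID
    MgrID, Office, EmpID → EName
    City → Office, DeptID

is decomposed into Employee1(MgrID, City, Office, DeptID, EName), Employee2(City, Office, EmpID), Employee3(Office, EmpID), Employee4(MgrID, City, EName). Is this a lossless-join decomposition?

Chase test. Columns are MgrID, City, Office, EmpID, DeptID, EName; row i has aⱼ where attribute j ∈ Employeei, else bᵢⱼ.
Initial tableau (one row per fragment):
  row 1: a1 a2 a3 b14 a5 a6
  row 2: b21 a2 a3 a4 b25 b26
  row 3: b31 b32 a3 a4 b35 b36
  row 4: a1 a2 b43 b44 b45 a6
Rows 1 and 2 agree on Office; apply Office→EmpID and equate their EmpID entries.
Rows 1 and 2 agree on City; apply City→Office, DeptID and equate their Office, DeptID entries.
Rows 1 and 4 agree on City; apply City→Office, DeptID and equate their Office, DeptID entries.
Rows 1 and 2 agree on Office, DeptID; apply Office, DeptID→MgrID and equate their MgrID entries.
Rows 1 and 4 agree on Office; apply Office→EmpID and equate their EmpID entries.
Rows 1 and 2 agree on MgrID, Office, EmpID; apply MgrID, Office, EmpID→EName and equate their EName entries.
Row 1 is now all distinguished symbols — the join is lossless.

Yes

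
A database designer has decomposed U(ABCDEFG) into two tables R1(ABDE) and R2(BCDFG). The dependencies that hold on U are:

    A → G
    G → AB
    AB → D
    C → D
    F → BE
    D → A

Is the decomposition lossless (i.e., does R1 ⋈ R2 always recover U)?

Common attributes: R1 ∩ R2 = {BD}.
Closure of {BD}: D → A applies, adding A; A → G applies, adding G. So (BD)⁺ = {ABDG}.
The closure contains neither all of R1 = {ABDE} nor all of R2 = {BCDFG}, so the common attributes are not a superkey of either fragment. The join is lossy.

No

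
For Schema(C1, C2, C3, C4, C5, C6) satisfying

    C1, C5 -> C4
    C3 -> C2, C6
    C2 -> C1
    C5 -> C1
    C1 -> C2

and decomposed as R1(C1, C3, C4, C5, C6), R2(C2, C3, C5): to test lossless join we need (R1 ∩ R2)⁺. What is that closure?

R1 ∩ R2 = {C3, C5}.
C3 → C2, C6 applies, adding C2, C6
C2 → C1 applies, adding C1
C1, C5 → C4 applies, adding C4
Closure: {C1, C2, C3, C4, C5, C6}.

C1, C2, C3, C4, C5, C6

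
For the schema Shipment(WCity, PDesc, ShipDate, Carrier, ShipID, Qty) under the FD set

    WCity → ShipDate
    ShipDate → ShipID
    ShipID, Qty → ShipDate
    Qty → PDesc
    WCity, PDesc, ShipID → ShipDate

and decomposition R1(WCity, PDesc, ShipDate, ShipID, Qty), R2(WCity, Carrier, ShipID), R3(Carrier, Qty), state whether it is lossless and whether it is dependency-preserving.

Lossless test (chase): Rows 1 and 2 agree on WCity; apply WCity→ShipDate and equate their ShipDate entries. Rows 1 and 3 agree on Qty; apply Qty→PDesc and equate their PDesc entries. No row becomes fully distinguished — the join is lossy.
Dependency preservation: every FD's attributes lie within a single fragment, so each can be enforced locally — preserved.

lossy but dependency-preserving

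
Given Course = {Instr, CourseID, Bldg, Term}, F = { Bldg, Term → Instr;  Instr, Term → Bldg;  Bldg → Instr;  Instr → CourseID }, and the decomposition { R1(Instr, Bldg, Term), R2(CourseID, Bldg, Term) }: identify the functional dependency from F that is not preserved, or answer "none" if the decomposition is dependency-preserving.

Instr → CourseID

Check Instr → CourseID: no single fragment contains all of {Instr, CourseID}, and the restricted closure of {Instr} across the fragments never reaches {CourseID}.
Bldg, Term → Instr is preserved.
Instr, Term → Bldg is preserved.
Bldg → Instr is preserved.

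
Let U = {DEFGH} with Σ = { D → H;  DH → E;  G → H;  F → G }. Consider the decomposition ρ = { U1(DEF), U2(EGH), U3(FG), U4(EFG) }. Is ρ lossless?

Yes

Chase test. Columns are DEFGH; row i has aⱼ where attribute j ∈ Ui, else bᵢⱼ.
Initial tableau (one row per fragment):
  row 1: a1 a2 a3 b14 b15
  row 2: b21 a2 b23 a4 a5
  row 3: b31 b32 a3 a4 b35
  row 4: b41 a2 a3 a4 b45
Rows 2 and 3 agree on G; apply G→H and equate their H entries.
Rows 2 and 4 agree on G; apply G→H and equate their H entries.
Rows 1 and 3 agree on F; apply F→G and equate their G entries.
Rows 1 and 2 agree on G; apply G→H and equate their H entries.
Row 1 is now all distinguished symbols — the join is lossless.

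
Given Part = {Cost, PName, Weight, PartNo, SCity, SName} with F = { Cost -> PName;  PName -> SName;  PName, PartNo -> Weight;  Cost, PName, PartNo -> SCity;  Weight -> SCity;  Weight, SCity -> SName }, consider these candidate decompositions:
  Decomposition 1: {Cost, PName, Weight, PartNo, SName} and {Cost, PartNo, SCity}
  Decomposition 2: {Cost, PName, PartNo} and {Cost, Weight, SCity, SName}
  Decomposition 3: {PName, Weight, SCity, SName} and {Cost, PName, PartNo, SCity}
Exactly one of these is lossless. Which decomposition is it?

Decomposition 1

Decomposition 1: common = {Cost, PartNo}, closure = {Cost, PName, Weight, PartNo, SCity, SName} → lossless.
Decomposition 2: common = {Cost}, closure = {Cost, PName, SName} → lossy.
Decomposition 3: common = {PName, SCity}, closure = {PName, SCity, SName} → lossy.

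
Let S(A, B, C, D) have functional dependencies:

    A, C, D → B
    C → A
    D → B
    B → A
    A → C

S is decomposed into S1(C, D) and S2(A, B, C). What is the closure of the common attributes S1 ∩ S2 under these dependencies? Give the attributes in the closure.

S1 ∩ S2 = {C}.
C → A applies, adding A
Closure: {A, C}.

A, C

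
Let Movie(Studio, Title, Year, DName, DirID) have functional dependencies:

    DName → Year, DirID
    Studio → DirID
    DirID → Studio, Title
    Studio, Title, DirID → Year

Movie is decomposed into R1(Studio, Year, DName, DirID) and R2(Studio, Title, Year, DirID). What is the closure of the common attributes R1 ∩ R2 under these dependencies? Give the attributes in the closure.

Studio, Title, Year, DirID

R1 ∩ R2 = {Studio, Year, DirID}.
DirID → Studio, Title applies, adding Title
Closure: {Studio, Title, Year, DirID}.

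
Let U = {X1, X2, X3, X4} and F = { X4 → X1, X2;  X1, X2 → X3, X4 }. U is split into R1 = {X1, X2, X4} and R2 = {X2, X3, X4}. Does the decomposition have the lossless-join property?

Yes

Common attributes: R1 ∩ R2 = {X2, X4}.
Closure of {X2, X4}: X4 → X1, X2 applies, adding X1; X1, X2 → X3, X4 applies, adding X3. So (X2, X4)⁺ = {X1, X2, X3, X4}.
This closure contains every attribute of R1, so R1 ∩ R2 → R1. The join is lossless.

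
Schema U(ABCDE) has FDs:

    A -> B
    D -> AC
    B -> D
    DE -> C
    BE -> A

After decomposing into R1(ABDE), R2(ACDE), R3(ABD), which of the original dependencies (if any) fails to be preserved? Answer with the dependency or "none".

none

A → B lies within R1.
D → AC lies within R2.
B → D lies within R1.
DE → C lies within R2.
BE → A lies within R1.
Every dependency is enforceable on the fragments, so the decomposition is dependency-preserving.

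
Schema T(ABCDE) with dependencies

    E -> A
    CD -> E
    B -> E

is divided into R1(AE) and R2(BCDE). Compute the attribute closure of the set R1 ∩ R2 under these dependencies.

AE

R1 ∩ R2 = {E}.
E → A applies, adding A
Closure: {AE}.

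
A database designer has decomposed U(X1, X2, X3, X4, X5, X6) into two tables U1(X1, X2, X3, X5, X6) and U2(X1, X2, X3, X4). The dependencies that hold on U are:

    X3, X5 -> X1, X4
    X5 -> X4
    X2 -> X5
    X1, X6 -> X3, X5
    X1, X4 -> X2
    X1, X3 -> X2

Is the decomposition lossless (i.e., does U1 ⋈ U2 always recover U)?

Yes

Common attributes: U1 ∩ U2 = {X1, X2, X3}.
Closure of {X1, X2, X3}: X2 → X5 applies, adding X5; X3, X5 → X1, X4 applies, adding X4. So (X1, X2, X3)⁺ = {X1, X2, X3, X4, X5}.
This closure contains every attribute of U2, so U1 ∩ U2 → U2. The join is lossless.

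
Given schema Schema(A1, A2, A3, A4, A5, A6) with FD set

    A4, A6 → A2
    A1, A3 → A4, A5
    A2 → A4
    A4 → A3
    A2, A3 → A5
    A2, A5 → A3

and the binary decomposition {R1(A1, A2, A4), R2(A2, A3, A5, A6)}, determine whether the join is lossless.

Common attributes: R1 ∩ R2 = {A2}.
Closure of {A2}: A2 → A4 applies, adding A4; A4 → A3 applies, adding A3; A2, A3 → A5 applies, adding A5. So (A2)⁺ = {A2, A3, A4, A5}.
The closure contains neither all of R1 = {A1, A2, A4} nor all of R2 = {A2, A3, A5, A6}, so the common attributes are not a superkey of either fragment. The join is lossy.

No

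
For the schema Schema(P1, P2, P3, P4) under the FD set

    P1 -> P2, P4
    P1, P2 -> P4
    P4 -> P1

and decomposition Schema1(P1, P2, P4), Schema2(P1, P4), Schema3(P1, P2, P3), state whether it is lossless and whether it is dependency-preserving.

Lossless test (chase): Rows 1 and 2 agree on P1; apply P1→P2, P4 and equate their P2, P4 entries. Rows 1 and 3 agree on P1; apply P1→P2, P4 and equate their P2, P4 entries. Row 3 is now all distinguished symbols — the join is lossless.
Dependency preservation: every FD's attributes lie within a single fragment, so each can be enforced locally — preserved.

lossless and dependency-preserving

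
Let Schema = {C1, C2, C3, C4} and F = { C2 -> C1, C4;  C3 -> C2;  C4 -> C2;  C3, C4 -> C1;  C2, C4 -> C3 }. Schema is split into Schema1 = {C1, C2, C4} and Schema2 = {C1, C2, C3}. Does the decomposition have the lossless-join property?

Yes

Common attributes: Schema1 ∩ Schema2 = {C1, C2}.
Closure of {C1, C2}: C2 → C1, C4 applies, adding C4; C2, C4 → C3 applies, adding C3. So (C1, C2)⁺ = {C1, C2, C3, C4}.
This closure contains every attribute of Schema1, so Schema1 ∩ Schema2 → Schema1. The join is lossless.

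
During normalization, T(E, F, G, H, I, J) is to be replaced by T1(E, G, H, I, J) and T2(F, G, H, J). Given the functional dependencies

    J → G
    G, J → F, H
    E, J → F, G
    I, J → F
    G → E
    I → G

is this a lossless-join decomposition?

Yes

Common attributes: T1 ∩ T2 = {G, H, J}.
Closure of {G, H, J}: G, J → F, H applies, adding F; G → E applies, adding E. So (G, H, J)⁺ = {E, F, G, H, J}.
This closure contains every attribute of T2, so T1 ∩ T2 → T2. The join is lossless.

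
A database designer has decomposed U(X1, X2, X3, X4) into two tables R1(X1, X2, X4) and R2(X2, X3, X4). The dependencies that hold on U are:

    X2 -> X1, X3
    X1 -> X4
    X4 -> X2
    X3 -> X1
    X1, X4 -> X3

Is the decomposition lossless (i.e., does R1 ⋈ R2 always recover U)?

Common attributes: R1 ∩ R2 = {X2, X4}.
Closure of {X2, X4}: X2 → X1, X3 applies, adding X1, X3. So (X2, X4)⁺ = {X1, X2, X3, X4}.
This closure contains every attribute of R1, so R1 ∩ R2 → R1. The join is lossless.

Yes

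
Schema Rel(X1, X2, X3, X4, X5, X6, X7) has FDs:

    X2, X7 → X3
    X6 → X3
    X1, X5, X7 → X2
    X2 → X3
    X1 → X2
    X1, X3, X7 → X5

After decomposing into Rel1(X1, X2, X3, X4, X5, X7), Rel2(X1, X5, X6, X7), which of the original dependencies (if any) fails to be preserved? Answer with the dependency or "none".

Check X6 → X3: no single fragment contains all of {X3, X6}, and the restricted closure of {X6} across the fragments never reaches {X3}.
X2, X7 → X3 is preserved.
X1, X5, X7 → X2 is preserved.
X2 → X3 is preserved.
X1 → X2 is preserved.
X1, X3, X7 → X5 is preserved.

X6 → X3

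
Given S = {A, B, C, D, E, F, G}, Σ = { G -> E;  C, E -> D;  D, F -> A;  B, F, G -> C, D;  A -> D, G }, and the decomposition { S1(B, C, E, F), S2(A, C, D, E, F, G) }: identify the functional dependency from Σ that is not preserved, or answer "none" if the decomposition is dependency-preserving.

Check B, F, G → C, D: no single fragment contains all of {B, C, D, F, G}, and the restricted closure of {B, F, G} across the fragments never reaches {C, D}.
G → E is preserved.
C, E → D is preserved.
D, F → A is preserved.
A → D, G is preserved.

B, F, G -> C, D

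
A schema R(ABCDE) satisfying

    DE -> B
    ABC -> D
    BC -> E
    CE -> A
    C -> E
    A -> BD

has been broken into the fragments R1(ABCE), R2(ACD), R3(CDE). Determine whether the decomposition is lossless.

Chase test. Columns are ABCDE; row i has aⱼ where attribute j ∈ Ri, else bᵢⱼ.
Initial tableau (one row per fragment):
  row 1: a1 a2 a3 b14 a5
  row 2: a1 b22 a3 a4 b25
  row 3: b31 b32 a3 a4 a5
Rows 1 and 3 agree on CE; apply CE→A and equate their A entries.
Rows 1 and 2 agree on C; apply C→E and equate their E entries.
Rows 1 and 2 agree on A; apply A→BD and equate their BD entries.
Rows 1 and 3 agree on A; apply A→BD and equate their BD entries.
Row 1 is now all distinguished symbols — the join is lossless.

Yes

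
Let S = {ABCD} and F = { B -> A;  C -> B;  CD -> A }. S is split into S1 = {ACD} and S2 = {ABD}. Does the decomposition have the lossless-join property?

No

Common attributes: S1 ∩ S2 = {AD}.
No dependency enlarges {AD}, so (AD)⁺ = {AD}.
The closure contains neither all of S1 = {ACD} nor all of S2 = {ABD}, so the common attributes are not a superkey of either fragment. The join is lossy.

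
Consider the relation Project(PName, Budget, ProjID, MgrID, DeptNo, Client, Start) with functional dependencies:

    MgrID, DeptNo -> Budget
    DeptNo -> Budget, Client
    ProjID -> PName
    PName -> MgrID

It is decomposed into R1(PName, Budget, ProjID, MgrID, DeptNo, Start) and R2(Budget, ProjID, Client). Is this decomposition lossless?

Common attributes: R1 ∩ R2 = {Budget, ProjID}.
Closure of {Budget, ProjID}: ProjID → PName applies, adding PName; PName → MgrID applies, adding MgrID. So (Budget, ProjID)⁺ = {PName, Budget, ProjID, MgrID}.
The closure contains neither all of R1 = {PName, Budget, ProjID, MgrID, DeptNo, Start} nor all of R2 = {Budget, ProjID, Client}, so the common attributes are not a superkey of either fragment. The join is lossy.

No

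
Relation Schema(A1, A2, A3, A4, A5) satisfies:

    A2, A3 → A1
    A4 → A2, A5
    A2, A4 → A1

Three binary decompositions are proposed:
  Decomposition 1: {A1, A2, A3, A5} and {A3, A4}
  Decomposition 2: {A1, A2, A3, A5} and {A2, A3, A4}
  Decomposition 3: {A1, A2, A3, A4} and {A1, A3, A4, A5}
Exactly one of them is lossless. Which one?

Decomposition 1: common = {A3}, closure = {A3} → lossy.
Decomposition 2: common = {A2, A3}, closure = {A1, A2, A3} → lossy.
Decomposition 3: common = {A1, A3, A4}, closure = {A1, A2, A3, A4, A5} → lossless.

Decomposition 3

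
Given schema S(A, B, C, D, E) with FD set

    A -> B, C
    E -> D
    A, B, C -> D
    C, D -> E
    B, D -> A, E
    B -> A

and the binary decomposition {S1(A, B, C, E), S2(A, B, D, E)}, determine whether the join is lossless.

Yes

Common attributes: S1 ∩ S2 = {A, B, E}.
Closure of {A, B, E}: A → B, C applies, adding C; E → D applies, adding D. So (A, B, E)⁺ = {A, B, C, D, E}.
This closure contains every attribute of S1, so S1 ∩ S2 → S1. The join is lossless.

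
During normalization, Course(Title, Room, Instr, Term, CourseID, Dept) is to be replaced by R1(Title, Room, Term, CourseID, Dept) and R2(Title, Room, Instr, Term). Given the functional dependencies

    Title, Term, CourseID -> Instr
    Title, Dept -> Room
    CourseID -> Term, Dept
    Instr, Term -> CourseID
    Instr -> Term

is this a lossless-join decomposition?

Common attributes: R1 ∩ R2 = {Title, Room, Term}.
No dependency enlarges {Title, Room, Term}, so (Title, Room, Term)⁺ = {Title, Room, Term}.
The closure contains neither all of R1 = {Title, Room, Term, CourseID, Dept} nor all of R2 = {Title, Room, Instr, Term}, so the common attributes are not a superkey of either fragment. The join is lossy.

No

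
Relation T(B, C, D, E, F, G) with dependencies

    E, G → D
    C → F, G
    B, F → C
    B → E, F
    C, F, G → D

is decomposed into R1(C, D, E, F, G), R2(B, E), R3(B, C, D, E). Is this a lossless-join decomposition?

Chase test. Columns are B, C, D, E, F, G; row i has aⱼ where attribute j ∈ Ri, else bᵢⱼ.
Initial tableau (one row per fragment):
  row 1: b11 a2 a3 a4 a5 a6
  row 2: a1 b22 b23 a4 b25 b26
  row 3: a1 a2 a3 a4 b35 b36
Rows 1 and 3 agree on C; apply C→F, G and equate their F, G entries.
Rows 2 and 3 agree on B; apply B→E, F and equate their E, F entries.
Rows 2 and 3 agree on B, F; apply B, F→C and equate their C entries.
Rows 1 and 2 agree on C; apply C→F, G and equate their F, G entries.
Rows 1 and 2 agree on C, F, G; apply C, F, G→D and equate their D entries.
Row 2 is now all distinguished symbols — the join is lossless.

Yes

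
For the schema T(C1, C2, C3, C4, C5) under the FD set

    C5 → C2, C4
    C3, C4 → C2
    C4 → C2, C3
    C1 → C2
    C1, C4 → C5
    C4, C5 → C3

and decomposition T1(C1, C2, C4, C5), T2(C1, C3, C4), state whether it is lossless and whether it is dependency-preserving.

lossless and dependency-preserving

Lossless test: (C1, C4)⁺ = {C1, C2, C3, C4, C5}, which contains all of one fragment — lossless.
Dependency preservation: C3, C4 → C2; C4 → C2, C3; C4, C5 → C3 are not contained in any single fragment, but the restricted closure of each left-hand side across the fragments still reaches the right-hand side; the remaining FDs each lie inside some fragment. All dependencies are preserved.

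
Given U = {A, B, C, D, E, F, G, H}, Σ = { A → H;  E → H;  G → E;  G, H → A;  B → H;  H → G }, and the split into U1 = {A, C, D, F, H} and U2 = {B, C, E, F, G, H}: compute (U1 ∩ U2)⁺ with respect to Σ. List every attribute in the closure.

U1 ∩ U2 = {C, F, H}.
H → G applies, adding G
G → E applies, adding E
G, H → A applies, adding A
Closure: {A, C, E, F, G, H}.

A, C, E, F, G, H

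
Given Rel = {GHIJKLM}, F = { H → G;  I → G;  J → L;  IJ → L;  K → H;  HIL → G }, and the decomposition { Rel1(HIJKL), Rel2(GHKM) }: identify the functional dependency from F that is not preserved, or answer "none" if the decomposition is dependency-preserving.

I → G

Check I → G: no single fragment contains all of {GI}, and the restricted closure of {I} across the fragments never reaches {G}.
H → G is preserved.
J → L is preserved.
IJ → L is preserved.
K → H is preserved.
HIL → G is preserved.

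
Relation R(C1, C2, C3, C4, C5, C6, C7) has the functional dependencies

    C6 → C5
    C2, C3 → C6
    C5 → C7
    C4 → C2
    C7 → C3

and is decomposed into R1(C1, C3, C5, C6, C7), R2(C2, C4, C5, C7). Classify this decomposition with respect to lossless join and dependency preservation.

Lossless test: (C5, C7)⁺ = {C3, C5, C7}, which is a superkey of neither fragment — lossy.
Dependency preservation: the restricted closure of {C2, C3} across the fragments never reaches {C6}, so C2, C3 → C6 cannot be enforced without a join — not preserved.

lossy and not dependency-preserving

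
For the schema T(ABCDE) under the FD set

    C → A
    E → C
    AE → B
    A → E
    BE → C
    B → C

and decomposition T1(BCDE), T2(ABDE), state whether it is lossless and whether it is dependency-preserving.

lossless and dependency-preserving

Lossless test: (BDE)⁺ = {ABCDE}, which contains all of one fragment — lossless.
Dependency preservation: C → A is not contained in any single fragment, but the restricted closure of its left-hand side across the fragments still reaches the right-hand side; the remaining FDs each lie inside some fragment. All dependencies are preserved.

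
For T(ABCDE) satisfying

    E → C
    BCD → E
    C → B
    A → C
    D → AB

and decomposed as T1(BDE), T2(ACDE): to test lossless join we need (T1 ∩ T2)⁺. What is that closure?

ABCDE

T1 ∩ T2 = {DE}.
E → C applies, adding C
C → B applies, adding B
D → AB applies, adding A
Closure: {ABCDE}.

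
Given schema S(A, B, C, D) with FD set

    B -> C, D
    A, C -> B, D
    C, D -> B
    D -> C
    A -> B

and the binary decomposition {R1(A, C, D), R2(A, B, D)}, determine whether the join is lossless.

Yes

Common attributes: R1 ∩ R2 = {A, D}.
Closure of {A, D}: D → C applies, adding C; A → B applies, adding B. So (A, D)⁺ = {A, B, C, D}.
This closure contains every attribute of R1, so R1 ∩ R2 → R1. The join is lossless.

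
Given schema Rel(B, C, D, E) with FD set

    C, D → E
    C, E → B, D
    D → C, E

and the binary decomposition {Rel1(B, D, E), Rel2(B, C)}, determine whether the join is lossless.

No

Common attributes: Rel1 ∩ Rel2 = {B}.
No dependency enlarges {B}, so (B)⁺ = {B}.
The closure contains neither all of Rel1 = {B, D, E} nor all of Rel2 = {B, C}, so the common attributes are not a superkey of either fragment. The join is lossy.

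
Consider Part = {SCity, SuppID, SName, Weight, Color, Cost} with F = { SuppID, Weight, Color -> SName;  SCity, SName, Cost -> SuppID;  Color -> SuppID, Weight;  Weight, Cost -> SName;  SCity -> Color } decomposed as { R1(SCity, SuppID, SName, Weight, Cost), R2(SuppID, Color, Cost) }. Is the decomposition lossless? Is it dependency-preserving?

lossy and not dependency-preserving

Lossless test: (SuppID, Cost)⁺ = {SuppID, Cost}, which is a superkey of neither fragment — lossy.
Dependency preservation: the restricted closure of {SuppID, Weight, Color} across the fragments never reaches {SName}, so SuppID, Weight, Color → SName cannot be enforced without a join — not preserved.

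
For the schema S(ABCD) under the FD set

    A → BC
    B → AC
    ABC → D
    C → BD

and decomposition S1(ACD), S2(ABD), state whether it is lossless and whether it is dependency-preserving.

Lossless test: (AD)⁺ = {ABCD}, which contains all of one fragment — lossless.
Dependency preservation: A → BC; B → AC; ABC → D; C → BD are not contained in any single fragment, but the restricted closure of each left-hand side across the fragments still reaches the right-hand side; the remaining FDs each lie inside some fragment. All dependencies are preserved.

lossless and dependency-preserving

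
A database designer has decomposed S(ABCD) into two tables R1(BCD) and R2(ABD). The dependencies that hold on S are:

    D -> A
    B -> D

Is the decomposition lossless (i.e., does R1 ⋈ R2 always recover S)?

Yes

Common attributes: R1 ∩ R2 = {BD}.
Closure of {BD}: D → A applies, adding A. So (BD)⁺ = {ABD}.
This closure contains every attribute of R2, so R1 ∩ R2 → R2. The join is lossless.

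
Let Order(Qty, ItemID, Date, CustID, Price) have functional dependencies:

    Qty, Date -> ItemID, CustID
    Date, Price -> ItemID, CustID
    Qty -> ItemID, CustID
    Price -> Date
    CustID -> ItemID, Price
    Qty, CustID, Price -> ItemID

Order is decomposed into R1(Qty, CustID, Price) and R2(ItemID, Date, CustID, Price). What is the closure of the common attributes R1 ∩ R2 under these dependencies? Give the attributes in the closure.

R1 ∩ R2 = {CustID, Price}.
Price → Date applies, adding Date
CustID → ItemID, Price applies, adding ItemID
Closure: {ItemID, Date, CustID, Price}.

ItemID, Date, CustID, Price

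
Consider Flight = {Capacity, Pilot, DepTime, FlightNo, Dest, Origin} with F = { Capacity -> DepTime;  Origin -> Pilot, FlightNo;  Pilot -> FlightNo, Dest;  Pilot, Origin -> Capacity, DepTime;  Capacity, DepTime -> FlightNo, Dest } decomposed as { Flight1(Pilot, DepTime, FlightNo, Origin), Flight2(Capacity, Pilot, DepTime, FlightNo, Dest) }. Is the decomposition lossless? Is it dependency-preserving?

Lossless test: (Pilot, DepTime, FlightNo)⁺ = {Pilot, DepTime, FlightNo, Dest}, which is a superkey of neither fragment — lossy.
Dependency preservation: the restricted closure of {Pilot, Origin} across the fragments never reaches {Capacity, DepTime}, so Pilot, Origin → Capacity, DepTime cannot be enforced without a join — not preserved.

lossy and not dependency-preserving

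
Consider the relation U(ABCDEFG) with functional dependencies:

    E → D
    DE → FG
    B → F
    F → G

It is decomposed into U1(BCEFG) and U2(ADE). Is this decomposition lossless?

No

Common attributes: U1 ∩ U2 = {E}.
Closure of {E}: E → D applies, adding D; DE → FG applies, adding FG. So (E)⁺ = {DEFG}.
The closure contains neither all of U1 = {BCEFG} nor all of U2 = {ADE}, so the common attributes are not a superkey of either fragment. The join is lossy.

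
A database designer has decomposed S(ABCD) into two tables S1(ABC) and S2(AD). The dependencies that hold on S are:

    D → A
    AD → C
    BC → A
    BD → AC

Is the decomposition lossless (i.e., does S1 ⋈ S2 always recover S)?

Common attributes: S1 ∩ S2 = {A}.
No dependency enlarges {A}, so (A)⁺ = {A}.
The closure contains neither all of S1 = {ABC} nor all of S2 = {AD}, so the common attributes are not a superkey of either fragment. The join is lossy.

No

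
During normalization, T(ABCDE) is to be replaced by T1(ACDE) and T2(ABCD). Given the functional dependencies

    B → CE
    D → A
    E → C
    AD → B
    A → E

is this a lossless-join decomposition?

Common attributes: T1 ∩ T2 = {ACD}.
Closure of {ACD}: AD → B applies, adding B; A → E applies, adding E. So (ACD)⁺ = {ABCDE}.
This closure contains every attribute of T1, so T1 ∩ T2 → T1. The join is lossless.

Yes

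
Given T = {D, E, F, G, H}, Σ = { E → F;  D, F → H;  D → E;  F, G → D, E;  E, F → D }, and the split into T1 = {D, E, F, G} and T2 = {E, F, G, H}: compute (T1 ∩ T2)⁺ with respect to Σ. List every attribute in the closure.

D, E, F, G, H

T1 ∩ T2 = {E, F, G}.
F, G → D, E applies, adding D
D, F → H applies, adding H
Closure: {D, E, F, G, H}.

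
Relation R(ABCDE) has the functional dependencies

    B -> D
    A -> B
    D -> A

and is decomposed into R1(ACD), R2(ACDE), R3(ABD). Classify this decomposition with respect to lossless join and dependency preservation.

lossless and dependency-preserving

Lossless test (chase): Rows 1 and 2 agree on A; apply A→B and equate their B entries. Rows 1 and 3 agree on A; apply A→B and equate their B entries. Row 2 is now all distinguished symbols — the join is lossless.
Dependency preservation: every FD's attributes lie within a single fragment, so each can be enforced locally — preserved.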